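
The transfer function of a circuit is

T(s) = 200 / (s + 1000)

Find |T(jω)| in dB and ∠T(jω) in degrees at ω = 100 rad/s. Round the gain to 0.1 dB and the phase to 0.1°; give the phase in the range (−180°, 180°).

Substitute s = j100:
Numerator: 200 = 200 + j0
Denominator: (j100) + 1000 = 1000 + j100
|N| = √(200² + 0²) ≈ 200, ∠N ≈ 0.00°
|D| = √(1000² + 100²) ≈ 1005, ∠D ≈ 5.71°
|T| = 200 / 1005 ≈ 0.199
Gain = 20 log₁₀(0.199) ≈ -14.02 dB
∠T = 0.00° − 5.71° = -5.71°

-14.0 dB, -5.7°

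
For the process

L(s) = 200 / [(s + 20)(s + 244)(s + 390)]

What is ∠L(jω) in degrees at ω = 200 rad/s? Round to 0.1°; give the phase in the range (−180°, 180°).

At s = jω = j200:
pole (s+20): 20 + j200 → |·| = √(20²+200²) = √40400 ≈ 201, ∠ = arctan(200/20) ≈ 84.29°
pole (s+244): 244 + j200 → |·| = √(244²+200²) = √99536 ≈ 315.49, ∠ = arctan(200/244) ≈ 39.34°
pole (s+390): 390 + j200 → |·| = √(390²+200²) = √192100 ≈ 438.29, ∠ = arctan(200/390) ≈ 27.15°
∠L = 0.00° − 150.78° = -150.78°

-150.8°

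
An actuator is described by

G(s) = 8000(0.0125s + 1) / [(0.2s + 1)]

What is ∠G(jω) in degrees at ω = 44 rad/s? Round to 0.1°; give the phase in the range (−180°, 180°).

-54.7°

At ω = 44 rad/s:
zero (1 + j44·0.0125) = 1 + j0.55 → |·| ≈ 1.1413, ∠ ≈ 28.81°
pole (1 + j44·0.2) = 1 + j8.8 → |·| ≈ 8.8566, ∠ ≈ 83.52°
∠G = (28.81°) − (83.52°) = -54.71°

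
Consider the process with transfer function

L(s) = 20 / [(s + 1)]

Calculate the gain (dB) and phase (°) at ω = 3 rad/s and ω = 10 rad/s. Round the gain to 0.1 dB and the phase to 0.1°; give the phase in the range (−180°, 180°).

At ω = 3 rad/s:
pole (1 + j3·1) = 1 + j3 → |·| ≈ 3.1623, ∠ ≈ 71.57°
|L| = 20 · 1 / (3.1623) ≈ 6.3245
Gain = 20 log₁₀(6.3245) ≈ 16.02 dB
∠L = (0°) − (71.57°) = -71.57°

At ω = 10 rad/s:
pole (1 + j10·1) = 1 + j10 → |·| ≈ 10.05, ∠ ≈ 84.29°
|L| = 20 · 1 / (10.05) ≈ 1.99
Gain = 20 log₁₀(1.99) ≈ 5.98 dB
∠L = (0°) − (84.29°) = -84.29°

ω = 3: 16.0 dB, -71.6°; ω = 10: 6.0 dB, -84.3°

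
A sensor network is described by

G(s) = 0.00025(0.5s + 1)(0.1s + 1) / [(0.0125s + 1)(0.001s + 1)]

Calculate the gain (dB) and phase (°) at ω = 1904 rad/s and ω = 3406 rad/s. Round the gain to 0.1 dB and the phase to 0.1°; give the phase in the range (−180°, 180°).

ω = 1904: -1.1 dB, 29.8°; ω = 3406: -0.4 dB, 17.5°

At ω = 1904 rad/s:
zero (1 + j1904·0.5) = 1 + j952 → |·| ≈ 952, ∠ ≈ 89.94°
zero (1 + j1904·0.1) = 1 + j190.4 → |·| ≈ 190.4, ∠ ≈ 89.70°
pole (1 + j1904·0.0125) = 1 + j23.8 → |·| ≈ 23.821, ∠ ≈ 87.59°
pole (1 + j1904·0.001) = 1 + j1.904 → |·| ≈ 2.1506, ∠ ≈ 62.29°
|G| = 0.00025 · 952 · 190.4 / (23.821 · 2.1506) ≈ 0.88455
Gain = 20 log₁₀(0.88455) ≈ -1.07 dB
∠G = (89.94° + 89.70°) − (87.59° + 62.29°) = 29.76°

At ω = 3406 rad/s:
zero (1 + j3406·0.5) = 1 + j1703 → |·| ≈ 1703, ∠ ≈ 89.97°
zero (1 + j3406·0.1) = 1 + j340.6 → |·| ≈ 340.6, ∠ ≈ 89.83°
pole (1 + j3406·0.0125) = 1 + j42.575 → |·| ≈ 42.587, ∠ ≈ 88.65°
pole (1 + j3406·0.001) = 1 + j3.406 → |·| ≈ 3.5498, ∠ ≈ 73.64°
|G| = 0.00025 · 1703 · 340.6 / (42.587 · 3.5498) ≈ 0.95922
Gain = 20 log₁₀(0.95922) ≈ -0.36 dB
∠G = (89.97° + 89.83°) − (88.65° + 73.64°) = 17.51°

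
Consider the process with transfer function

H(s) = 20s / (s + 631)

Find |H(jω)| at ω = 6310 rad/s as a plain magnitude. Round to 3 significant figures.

19.9

At s = jω = j6310:
zero at origin: s = j6310 → |·| = 6310, ∠ = 90.00°
pole (s+631): 631 + j6310 → |·| = √(631²+6310²) = √40214261 ≈ 6341.5, ∠ = arctan(6310/631) ≈ 84.29°
|H| = 20 · 6310 / 6341.5 ≈ 19.901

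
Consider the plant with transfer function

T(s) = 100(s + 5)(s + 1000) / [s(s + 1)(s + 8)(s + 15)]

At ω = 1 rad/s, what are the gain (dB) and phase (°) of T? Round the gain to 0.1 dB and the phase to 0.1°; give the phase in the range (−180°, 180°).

69.5 dB, -134.6°

At s = jω = j1:
zero (s+5): 5 + j1 → |·| = √(5²+1²) = √26 ≈ 5.099, ∠ = arctan(1/5) ≈ 11.31°
zero (s+1000): 1000 + j1 → |·| = √(1000²+1²) = √1000001 ≈ 1000, ∠ = arctan(1/1000) ≈ 0.06°
pole (s+1): 1 + j1 → |·| = √(1²+1²) = √2 ≈ 1.4142, ∠ = arctan(1/1) ≈ 45.00°
pole (s+8): 8 + j1 → |·| = √(8²+1²) = √65 ≈ 8.0623, ∠ = arctan(1/8) ≈ 7.13°
pole (s+15): 15 + j1 → |·| = √(15²+1²) = √226 ≈ 15.033, ∠ = arctan(1/15) ≈ 3.81°
pole at origin: |s| = 1, ∠ = 90.00° (in denominator)
|T| = 100 · 5099 / 171.4 ≈ 2974.9
Gain = 20 log₁₀(2974.9) ≈ 69.47 dB
∠T = 11.37° − 145.94° = -134.57°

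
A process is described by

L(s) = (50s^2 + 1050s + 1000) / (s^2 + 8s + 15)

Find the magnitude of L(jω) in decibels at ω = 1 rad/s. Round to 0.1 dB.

38.9 dB

Substitute s = j1:
Numerator: 50(j1)^2 + 1050(j1) + 1000 = 950 + j1050
Denominator: (j1)^2 + 8(j1) + 15 = 14 + j8
|N| = √(950² + 1050²) ≈ 1416, ∠N ≈ 47.86°
|D| = √(14² + 8²) ≈ 16.125, ∠D ≈ 29.74°
|L| = 1416 / 16.125 ≈ 87.814
Gain = 20 log₁₀(87.814) ≈ 38.87 dB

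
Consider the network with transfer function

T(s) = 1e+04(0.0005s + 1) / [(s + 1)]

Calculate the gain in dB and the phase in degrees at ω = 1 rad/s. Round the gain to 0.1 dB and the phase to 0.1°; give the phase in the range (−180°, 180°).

77.0 dB, -45.0°

At ω = 1 rad/s:
zero (1 + j1·0.0005) = 1 + j0.0005 → |·| ≈ 1, ∠ ≈ 0.03°
pole (1 + j1·1) = 1 + j1 → |·| ≈ 1.4142, ∠ ≈ 45.00°
|T| = 1e+04 · 1 / (1.4142) ≈ 7071.1
Gain = 20 log₁₀(7071.1) ≈ 76.99 dB
∠T = (0.03°) − (45.00°) = -44.97°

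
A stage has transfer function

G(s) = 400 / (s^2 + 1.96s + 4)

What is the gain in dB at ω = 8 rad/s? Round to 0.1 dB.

16.2 dB

At s = jω = j8:
quadratic: (j8)² + 1.96·j8 + 4 = -60 + j15.68 → |·| ≈ 62.015, ∠ ≈ 165.35°
|G| = 400 / 62.015 ≈ 6.4501
Gain = 20 log₁₀(6.4501) ≈ 16.19 dB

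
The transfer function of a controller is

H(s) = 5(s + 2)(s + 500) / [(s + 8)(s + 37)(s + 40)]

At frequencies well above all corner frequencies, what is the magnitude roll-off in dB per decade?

-20 dB/decade

Each pole contributes −20 dB/decade at high frequency; each zero contributes +20 dB/decade.
Net: 2 zero(s) − 3 pole(s) → -20 dB/decade.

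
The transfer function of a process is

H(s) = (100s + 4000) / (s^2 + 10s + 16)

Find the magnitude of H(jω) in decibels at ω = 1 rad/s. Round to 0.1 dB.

46.9 dB

Substitute s = j1:
Numerator: 100(j1) + 4000 = 4000 + j100
Denominator: (j1)^2 + 10(j1) + 16 = 15 + j10
|N| = √(4000² + 100²) ≈ 4001.2, ∠N ≈ 1.43°
|D| = √(15² + 10²) ≈ 18.028, ∠D ≈ 33.69°
|H| = 4001.2 / 18.028 ≈ 221.94
Gain = 20 log₁₀(221.94) ≈ 46.92 dB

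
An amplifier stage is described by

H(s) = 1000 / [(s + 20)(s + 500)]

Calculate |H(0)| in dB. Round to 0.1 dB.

H(0) = 1000 / (20·500) = 0.1
20 log₁₀(0.1) ≈ -20.00 dB

-20.0 dB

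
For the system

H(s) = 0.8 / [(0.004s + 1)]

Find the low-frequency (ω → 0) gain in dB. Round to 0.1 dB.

-1.9 dB

H(0) = 0.8 · 1 / 1 = 0.8
20 log₁₀(0.8) ≈ -1.94 dB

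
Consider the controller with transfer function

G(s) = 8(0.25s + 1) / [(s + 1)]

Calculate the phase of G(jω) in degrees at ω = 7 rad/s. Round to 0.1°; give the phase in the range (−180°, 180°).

-21.6°

At ω = 7 rad/s:
zero (1 + j7·0.25) = 1 + j1.75 → |·| ≈ 2.0156, ∠ ≈ 60.26°
pole (1 + j7·1) = 1 + j7 → |·| ≈ 7.0711, ∠ ≈ 81.87°
∠G = (60.26°) − (81.87°) = -21.61°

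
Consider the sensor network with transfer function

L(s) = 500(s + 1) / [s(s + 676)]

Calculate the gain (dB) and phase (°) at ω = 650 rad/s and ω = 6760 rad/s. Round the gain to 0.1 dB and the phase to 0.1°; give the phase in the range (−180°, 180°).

ω = 650: -5.5 dB, -44.0°; ω = 6760: -22.7 dB, -84.3°

At s = jω = j650:
zero (s+1): 1 + j650 → |·| = √(1²+650²) = √422501 ≈ 650, ∠ = arctan(650/1) ≈ 89.91°
pole (s+676): 676 + j650 → |·| = √(676²+650²) = √879476 ≈ 937.8, ∠ = arctan(650/676) ≈ 43.88°
pole at origin: |s| = 650, ∠ = 90.00° (in denominator)
|L| = 500 · 650 / 6.0957e+05 ≈ 0.53316
Gain = 20 log₁₀(0.53316) ≈ -5.46 dB
∠L = 89.91° − 133.88° = -43.97°

At s = jω = j6760:
zero (s+1): 1 + j6760 → |·| = √(1²+6760²) = √45697601 ≈ 6760, ∠ = arctan(6760/1) ≈ 89.99°
pole (s+676): 676 + j6760 → |·| = √(676²+6760²) = √46154576 ≈ 6793.7, ∠ = arctan(6760/676) ≈ 84.29°
pole at origin: |s| = 6760, ∠ = 90.00° (in denominator)
|L| = 500 · 6760 / 4.5925e+07 ≈ 0.073598
Gain = 20 log₁₀(0.073598) ≈ -22.66 dB
∠L = 89.99° − 174.29° = -84.30°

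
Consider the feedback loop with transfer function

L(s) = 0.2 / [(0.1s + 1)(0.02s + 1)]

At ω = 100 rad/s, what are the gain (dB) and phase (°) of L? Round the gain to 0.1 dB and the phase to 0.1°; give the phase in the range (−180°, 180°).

At ω = 100 rad/s:
pole (1 + j100·0.1) = 1 + j10 → |·| ≈ 10.05, ∠ ≈ 84.29°
pole (1 + j100·0.02) = 1 + j2 → |·| ≈ 2.2361, ∠ ≈ 63.43°
|L| = 0.2 · 1 / (10.05 · 2.2361) ≈ 0.0088996
Gain = 20 log₁₀(0.0088996) ≈ -41.01 dB
∠L = (0°) − (84.29° + 63.43°) = -147.72°

-41.0 dB, -147.7°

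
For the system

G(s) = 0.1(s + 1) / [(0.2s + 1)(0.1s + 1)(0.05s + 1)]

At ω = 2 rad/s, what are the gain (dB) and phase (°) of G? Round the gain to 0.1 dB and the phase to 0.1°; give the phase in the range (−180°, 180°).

At ω = 2 rad/s:
zero (1 + j2·1) = 1 + j2 → |·| ≈ 2.2361, ∠ ≈ 63.43°
pole (1 + j2·0.2) = 1 + j0.4 → |·| ≈ 1.077, ∠ ≈ 21.80°
pole (1 + j2·0.1) = 1 + j0.2 → |·| ≈ 1.0198, ∠ ≈ 11.31°
pole (1 + j2·0.05) = 1 + j0.1 → |·| ≈ 1.005, ∠ ≈ 5.71°
|G| = 0.1 · 2.2361 / (1.077 · 1.0198 · 1.005) ≈ 0.20258
Gain = 20 log₁₀(0.20258) ≈ -13.87 dB
∠G = (63.43°) − (21.80° + 11.31° + 5.71°) = 24.61°

-13.9 dB, 24.6°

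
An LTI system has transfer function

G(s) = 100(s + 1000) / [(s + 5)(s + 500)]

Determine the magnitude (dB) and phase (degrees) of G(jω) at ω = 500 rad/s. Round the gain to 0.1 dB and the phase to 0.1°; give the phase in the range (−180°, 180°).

At s = jω = j500:
zero (s+1000): 1000 + j500 → |·| = √(1000²+500²) = √1250000 ≈ 1118, ∠ = arctan(500/1000) ≈ 26.57°
pole (s+5): 5 + j500 → |·| = √(5²+500²) = √250025 ≈ 500.02, ∠ = arctan(500/5) ≈ 89.43°
pole (s+500): 500 + j500 → |·| = √(500²+500²) = √500000 ≈ 707.11, ∠ = arctan(500/500) ≈ 45.00°
|G| = 100 · 1118 / 3.5357e+05 ≈ 0.3162
Gain = 20 log₁₀(0.3162) ≈ -10.00 dB
∠G = 26.57° − 134.43° = -107.86°

-10.0 dB, -107.9°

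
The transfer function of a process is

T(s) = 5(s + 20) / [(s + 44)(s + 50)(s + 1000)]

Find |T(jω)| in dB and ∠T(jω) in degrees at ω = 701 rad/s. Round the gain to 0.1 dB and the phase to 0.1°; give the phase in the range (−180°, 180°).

-104.7 dB, -119.0°

At s = jω = j701:
zero (s+20): 20 + j701 → |·| = √(20²+701²) = √491801 ≈ 701.29, ∠ = arctan(701/20) ≈ 88.37°
pole (s+44): 44 + j701 → |·| = √(44²+701²) = √493337 ≈ 702.38, ∠ = arctan(701/44) ≈ 86.41°
pole (s+50): 50 + j701 → |·| = √(50²+701²) = √493901 ≈ 702.78, ∠ = arctan(701/50) ≈ 85.92°
pole (s+1000): 1000 + j701 → |·| = √(1000²+701²) = √1491401 ≈ 1221.2, ∠ = arctan(701/1000) ≈ 35.03°
|T| = 5 · 701.29 / 6.0281e+08 ≈ 5.8168e-06
Gain = 20 log₁₀(5.8168e-06) ≈ -104.71 dB
∠T = 88.37° − 207.36° = -118.99°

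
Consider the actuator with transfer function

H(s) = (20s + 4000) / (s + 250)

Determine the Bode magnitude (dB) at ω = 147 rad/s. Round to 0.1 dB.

24.7 dB

Substitute s = j147:
Numerator: 20(j147) + 4000 = 4000 + j2940
Denominator: (j147) + 250 = 250 + j147
|N| = √(4000² + 2940²) ≈ 4964.2, ∠N ≈ 36.32°
|D| = √(250² + 147²) ≈ 290.02, ∠D ≈ 30.46°
|H| = 4964.2 / 290.02 ≈ 17.117
Gain = 20 log₁₀(17.117) ≈ 24.67 dB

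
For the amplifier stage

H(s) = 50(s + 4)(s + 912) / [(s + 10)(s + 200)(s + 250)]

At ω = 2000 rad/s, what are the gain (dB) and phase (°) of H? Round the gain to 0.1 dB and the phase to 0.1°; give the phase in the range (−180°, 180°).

-31.3 dB, -101.5°

At s = jω = j2000:
zero (s+4): 4 + j2000 → |·| = √(4²+2000²) = √4000016 ≈ 2000, ∠ = arctan(2000/4) ≈ 89.89°
zero (s+912): 912 + j2000 → |·| = √(912²+2000²) = √4831744 ≈ 2198.1, ∠ = arctan(2000/912) ≈ 65.49°
pole (s+10): 10 + j2000 → |·| = √(10²+2000²) = √4000100 ≈ 2000, ∠ = arctan(2000/10) ≈ 89.71°
pole (s+200): 200 + j2000 → |·| = √(200²+2000²) = √4040000 ≈ 2010, ∠ = arctan(2000/200) ≈ 84.29°
pole (s+250): 250 + j2000 → |·| = √(250²+2000²) = √4062500 ≈ 2015.6, ∠ = arctan(2000/250) ≈ 82.87°
|H| = 50 · 4.3962e+06 / 8.1027e+09 ≈ 0.027128
Gain = 20 log₁₀(0.027128) ≈ -31.33 dB
∠H = 155.38° − 256.87° = -101.49°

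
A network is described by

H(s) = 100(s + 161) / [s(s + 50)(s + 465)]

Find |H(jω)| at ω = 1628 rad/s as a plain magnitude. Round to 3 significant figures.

3.64e-05

At s = jω = j1628:
zero (s+161): 161 + j1628 → |·| = √(161²+1628²) = √2676305 ≈ 1635.9, ∠ = arctan(1628/161) ≈ 84.35°
pole (s+50): 50 + j1628 → |·| = √(50²+1628²) = √2652884 ≈ 1628.8, ∠ = arctan(1628/50) ≈ 88.24°
pole (s+465): 465 + j1628 → |·| = √(465²+1628²) = √2866609 ≈ 1693.1, ∠ = arctan(1628/465) ≈ 74.06°
pole at origin: |s| = 1628, ∠ = 90.00° (in denominator)
|H| = 100 · 1635.9 / 4.4896e+09 ≈ 3.6438e-05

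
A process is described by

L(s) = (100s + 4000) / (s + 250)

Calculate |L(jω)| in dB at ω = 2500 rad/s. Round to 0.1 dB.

40.0 dB

Substitute s = j2500:
Numerator: 100(j2500) + 4000 = 4000 + j250000
Denominator: (j2500) + 250 = 250 + j2500
|N| = √(4000² + 250000²) ≈ 2.5003e+05, ∠N ≈ 89.08°
|D| = √(250² + 2500²) ≈ 2512.5, ∠D ≈ 84.29°
|L| = 2.5003e+05 / 2512.5 ≈ 99.514
Gain = 20 log₁₀(99.514) ≈ 39.96 dB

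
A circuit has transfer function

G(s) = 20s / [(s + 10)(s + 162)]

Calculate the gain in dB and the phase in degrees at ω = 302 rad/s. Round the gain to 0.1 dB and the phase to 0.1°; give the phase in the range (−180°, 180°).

-24.7 dB, -59.9°

At s = jω = j302:
zero at origin: s = j302 → |·| = 302, ∠ = 90.00°
pole (s+10): 10 + j302 → |·| = √(10²+302²) = √91304 ≈ 302.17, ∠ = arctan(302/10) ≈ 88.10°
pole (s+162): 162 + j302 → |·| = √(162²+302²) = √117448 ≈ 342.71, ∠ = arctan(302/162) ≈ 61.79°
|G| = 20 · 302 / 1.0356e+05 ≈ 0.058324
Gain = 20 log₁₀(0.058324) ≈ -24.68 dB
∠G = 90.00° − 149.89° = -59.89°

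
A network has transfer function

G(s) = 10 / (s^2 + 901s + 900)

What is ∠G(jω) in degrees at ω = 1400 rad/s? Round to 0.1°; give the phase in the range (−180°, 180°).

Substitute s = j1400:
Numerator: 10 = 10 + j0
Denominator: (j1400)^2 + 901(j1400) + 900 = -1959100 + j1261400
|N| = √(10² + 0²) ≈ 10, ∠N ≈ 0.00°
|D| = √(1959100² + 1261400²) ≈ 2.3301e+06, ∠D ≈ 147.22°
∠G = 0.00° − 147.22° = -147.22°

-147.2°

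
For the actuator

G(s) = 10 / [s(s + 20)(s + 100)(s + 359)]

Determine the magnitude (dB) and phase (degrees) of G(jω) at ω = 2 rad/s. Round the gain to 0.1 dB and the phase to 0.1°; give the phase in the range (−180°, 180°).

-103.2 dB, -97.2°

At s = jω = j2:
pole (s+20): 20 + j2 → |·| = √(20²+2²) = √404 ≈ 20.1, ∠ = arctan(2/20) ≈ 5.71°
pole (s+100): 100 + j2 → |·| = √(100²+2²) = √10004 ≈ 100.02, ∠ = arctan(2/100) ≈ 1.15°
pole (s+359): 359 + j2 → |·| = √(359²+2²) = √128885 ≈ 359.01, ∠ = arctan(2/359) ≈ 0.32°
pole at origin: |s| = 2, ∠ = 90.00° (in denominator)
|G| = 10 / 1.4435e+06 ≈ 6.9276e-06
Gain = 20 log₁₀(6.9276e-06) ≈ -103.19 dB
∠G = 0.00° − 97.18° = -97.18°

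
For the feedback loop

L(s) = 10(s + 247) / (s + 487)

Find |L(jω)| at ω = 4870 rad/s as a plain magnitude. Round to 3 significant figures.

At s = jω = j4870:
zero (s+247): 247 + j4870 → |·| = √(247²+4870²) = √23777909 ≈ 4876.3, ∠ = arctan(4870/247) ≈ 87.10°
pole (s+487): 487 + j4870 → |·| = √(487²+4870²) = √23954069 ≈ 4894.3, ∠ = arctan(4870/487) ≈ 84.29°
|L| = 10 · 4876.3 / 4894.3 ≈ 9.9632

9.96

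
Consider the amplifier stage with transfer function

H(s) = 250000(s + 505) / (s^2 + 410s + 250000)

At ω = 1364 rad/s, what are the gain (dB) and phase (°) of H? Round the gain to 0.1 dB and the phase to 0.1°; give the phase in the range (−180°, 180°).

46.6 dB, -91.2°

At s = jω = j1364:
zero (s+505): 505 + j1364 → |·| = √(505²+1364²) = √2115521 ≈ 1454.5, ∠ = arctan(1364/505) ≈ 69.68°
quadratic: (j1364)² + 410·j1364 + 250000 = -1610496 + j559240 → |·| ≈ 1.7048e+06, ∠ ≈ 160.85°
|H| = 250000 · 1454.5 / 1.7048e+06 ≈ 213.29
Gain = 20 log₁₀(213.29) ≈ 46.58 dB
∠H = 69.68° − 160.85° = -91.17°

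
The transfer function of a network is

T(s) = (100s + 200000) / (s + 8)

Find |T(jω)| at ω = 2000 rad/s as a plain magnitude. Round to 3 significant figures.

Substitute s = j2000:
Numerator: 100(j2000) + 200000 = 200000 + j200000
Denominator: (j2000) + 8 = 8 + j2000
|N| = √(200000² + 200000²) ≈ 2.8284e+05, ∠N ≈ 45.00°
|D| = √(8² + 2000²) ≈ 2000, ∠D ≈ 89.77°
|T| = 2.8284e+05 / 2000 ≈ 141.42

141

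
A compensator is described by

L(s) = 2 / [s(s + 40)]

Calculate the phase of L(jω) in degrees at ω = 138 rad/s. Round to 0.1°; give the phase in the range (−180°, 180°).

-163.8°

At s = jω = j138:
pole (s+40): 40 + j138 → |·| = √(40²+138²) = √20644 ≈ 143.68, ∠ = arctan(138/40) ≈ 73.84°
pole at origin: |s| = 138, ∠ = 90.00° (in denominator)
∠L = 0.00° − 163.84° = -163.84°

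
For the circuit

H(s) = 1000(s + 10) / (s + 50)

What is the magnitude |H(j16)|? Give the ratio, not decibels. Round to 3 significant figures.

359

At s = jω = j16:
zero (s+10): 10 + j16 → |·| = √(10²+16²) = √356 ≈ 18.868, ∠ = arctan(16/10) ≈ 57.99°
pole (s+50): 50 + j16 → |·| = √(50²+16²) = √2756 ≈ 52.498, ∠ = arctan(16/50) ≈ 17.74°
|H| = 1000 · 18.868 / 52.498 ≈ 359.4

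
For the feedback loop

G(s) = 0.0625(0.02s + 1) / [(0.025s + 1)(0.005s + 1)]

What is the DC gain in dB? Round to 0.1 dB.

-24.1 dB

G(0) = 0.0625 · 1 / 1 = 0.0625
20 log₁₀(0.0625) ≈ -24.08 dB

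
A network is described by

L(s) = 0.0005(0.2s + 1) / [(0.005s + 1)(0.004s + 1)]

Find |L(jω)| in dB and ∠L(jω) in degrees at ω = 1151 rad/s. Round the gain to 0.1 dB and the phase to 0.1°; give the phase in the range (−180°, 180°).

At ω = 1151 rad/s:
zero (1 + j1151·0.2) = 1 + j230.2 → |·| ≈ 230.2, ∠ ≈ 89.75°
pole (1 + j1151·0.005) = 1 + j5.755 → |·| ≈ 5.8412, ∠ ≈ 80.14°
pole (1 + j1151·0.004) = 1 + j4.604 → |·| ≈ 4.7113, ∠ ≈ 77.75°
|L| = 0.0005 · 230.2 / (5.8412 · 4.7113) ≈ 0.0041825
Gain = 20 log₁₀(0.0041825) ≈ -47.57 dB
∠L = (89.75°) − (80.14° + 77.75°) = -68.14°

-47.6 dB, -68.1°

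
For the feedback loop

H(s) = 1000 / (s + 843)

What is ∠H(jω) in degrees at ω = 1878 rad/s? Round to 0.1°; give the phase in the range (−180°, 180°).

-65.8°

At s = jω = j1878:
pole (s+843): 843 + j1878 → |·| = √(843²+1878²) = √4237533 ≈ 2058.5, ∠ = arctan(1878/843) ≈ 65.83°
∠H = 0.00° − 65.83° = -65.83°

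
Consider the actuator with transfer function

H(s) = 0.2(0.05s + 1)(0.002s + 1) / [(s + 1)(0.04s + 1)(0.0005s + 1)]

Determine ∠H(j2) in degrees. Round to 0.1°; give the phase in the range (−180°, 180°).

At ω = 2 rad/s:
zero (1 + j2·0.05) = 1 + j0.1 → |·| ≈ 1.005, ∠ ≈ 5.71°
zero (1 + j2·0.002) = 1 + j0.004 → |·| ≈ 1, ∠ ≈ 0.23°
pole (1 + j2·1) = 1 + j2 → |·| ≈ 2.2361, ∠ ≈ 63.43°
pole (1 + j2·0.04) = 1 + j0.08 → |·| ≈ 1.0032, ∠ ≈ 4.57°
pole (1 + j2·0.0005) = 1 + j0.001 → |·| ≈ 1, ∠ ≈ 0.06°
∠H = (5.71° + 0.23°) − (63.43° + 4.57° + 0.06°) = -62.12°

-62.1°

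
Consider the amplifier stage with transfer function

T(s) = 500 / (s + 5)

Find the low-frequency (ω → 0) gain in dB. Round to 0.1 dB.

T(0) = 500 / (5) = 100
20 log₁₀(100) ≈ 40.00 dB

40.0 dB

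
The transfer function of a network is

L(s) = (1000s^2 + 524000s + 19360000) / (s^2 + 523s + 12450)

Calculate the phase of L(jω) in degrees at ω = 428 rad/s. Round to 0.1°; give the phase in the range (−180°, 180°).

Substitute s = j428:
Numerator: 1000(j428)^2 + 524000(j428) + 19360000 = -163824000 + j224272000
Denominator: (j428)^2 + 523(j428) + 12450 = -170734 + j223844
|N| = √(163824000² + 224272000²) ≈ 2.7773e+08, ∠N ≈ 126.15°
|D| = √(170734² + 223844²) ≈ 2.8152e+05, ∠D ≈ 127.33°
∠L = 126.15° − 127.33° = -1.18°

-1.2°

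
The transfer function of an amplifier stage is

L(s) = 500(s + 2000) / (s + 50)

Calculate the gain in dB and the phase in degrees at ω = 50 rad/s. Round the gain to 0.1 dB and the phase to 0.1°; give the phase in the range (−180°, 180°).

83.0 dB, -43.6°

At s = jω = j50:
zero (s+2000): 2000 + j50 → |·| = √(2000²+50²) = √4002500 ≈ 2000.6, ∠ = arctan(50/2000) ≈ 1.43°
pole (s+50): 50 + j50 → |·| = √(50²+50²) = √5000 ≈ 70.711, ∠ = arctan(50/50) ≈ 45.00°
|L| = 500 · 2000.6 / 70.711 ≈ 14146
Gain = 20 log₁₀(14146) ≈ 83.01 dB
∠L = 1.43° − 45.00° = -43.57°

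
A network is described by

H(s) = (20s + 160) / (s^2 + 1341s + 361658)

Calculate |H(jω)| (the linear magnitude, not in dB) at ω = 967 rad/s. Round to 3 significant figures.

0.0136

Substitute s = j967:
Numerator: 20(j967) + 160 = 160 + j19340
Denominator: (j967)^2 + 1341(j967) + 361658 = -573431 + j1296747
|N| = √(160² + 19340²) ≈ 19341, ∠N ≈ 89.53°
|D| = √(573431² + 1296747²) ≈ 1.4179e+06, ∠D ≈ 113.86°
|H| = 19341 / 1.4179e+06 ≈ 0.013641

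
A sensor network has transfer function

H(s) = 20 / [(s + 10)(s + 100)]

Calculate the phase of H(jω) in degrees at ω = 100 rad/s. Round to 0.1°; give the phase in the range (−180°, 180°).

-129.3°

At s = jω = j100:
pole (s+10): 10 + j100 → |·| = √(10²+100²) = √10100 ≈ 100.5, ∠ = arctan(100/10) ≈ 84.29°
pole (s+100): 100 + j100 → |·| = √(100²+100²) = √20000 ≈ 141.42, ∠ = arctan(100/100) ≈ 45.00°
∠H = 0.00° − 129.29° = -129.29°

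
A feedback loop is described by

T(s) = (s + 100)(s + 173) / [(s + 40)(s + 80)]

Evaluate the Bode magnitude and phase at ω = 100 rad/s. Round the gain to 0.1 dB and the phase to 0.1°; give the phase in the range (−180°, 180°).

At s = jω = j100:
zero (s+100): 100 + j100 → |·| = √(100²+100²) = √20000 ≈ 141.42, ∠ = arctan(100/100) ≈ 45.00°
zero (s+173): 173 + j100 → |·| = √(173²+100²) = √39929 ≈ 199.82, ∠ = arctan(100/173) ≈ 30.03°
pole (s+40): 40 + j100 → |·| = √(40²+100²) = √11600 ≈ 107.7, ∠ = arctan(100/40) ≈ 68.20°
pole (s+80): 80 + j100 → |·| = √(80²+100²) = √16400 ≈ 128.06, ∠ = arctan(100/80) ≈ 51.34°
|T| = 1 · 28259 / 13792 ≈ 2.0489
Gain = 20 log₁₀(2.0489) ≈ 6.23 dB
∠T = 75.03° − 119.54° = -44.51°

6.2 dB, -44.5°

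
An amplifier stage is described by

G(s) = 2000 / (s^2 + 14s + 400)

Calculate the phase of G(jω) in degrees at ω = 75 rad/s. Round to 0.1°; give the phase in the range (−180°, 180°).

At s = jω = j75:
quadratic: (j75)² + 14·j75 + 400 = -5225 + j1050 → |·| ≈ 5329.5, ∠ ≈ 168.64°
∠G = 0.00° − 168.64° = -168.64°

-168.6°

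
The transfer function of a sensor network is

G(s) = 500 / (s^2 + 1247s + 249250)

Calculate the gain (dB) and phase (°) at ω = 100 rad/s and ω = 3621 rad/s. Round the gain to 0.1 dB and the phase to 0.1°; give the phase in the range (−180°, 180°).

ω = 100: -54.6 dB, -27.5°; ω = 3621: -88.7 dB, -160.7°

Substitute s = j100:
Numerator: 500 = 500 + j0
Denominator: (j100)^2 + 1247(j100) + 249250 = 239250 + j124700
|N| = √(500² + 0²) ≈ 500, ∠N ≈ 0.00°
|D| = √(239250² + 124700²) ≈ 2.698e+05, ∠D ≈ 27.53°
|G| = 500 / 2.698e+05 ≈ 0.0018532
Gain = 20 log₁₀(0.0018532) ≈ -54.64 dB
∠G = 0.00° − 27.53° = -27.53°

Substitute s = j3621:
Numerator: 500 = 500 + j0
Denominator: (j3621)^2 + 1247(j3621) + 249250 = -12862391 + j4515387
|N| = √(500² + 0²) ≈ 500, ∠N ≈ 0.00°
|D| = √(12862391² + 4515387²) ≈ 1.3632e+07, ∠D ≈ 160.66°
|G| = 500 / 1.3632e+07 ≈ 3.6678e-05
Gain = 20 log₁₀(3.6678e-05) ≈ -88.71 dB
∠G = 0.00° − 160.66° = -160.66°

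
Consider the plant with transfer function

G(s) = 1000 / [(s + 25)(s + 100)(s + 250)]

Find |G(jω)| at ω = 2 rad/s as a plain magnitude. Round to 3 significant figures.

At s = jω = j2:
pole (s+25): 25 + j2 → |·| = √(25²+2²) = √629 ≈ 25.08, ∠ = arctan(2/25) ≈ 4.57°
pole (s+100): 100 + j2 → |·| = √(100²+2²) = √10004 ≈ 100.02, ∠ = arctan(2/100) ≈ 1.15°
pole (s+250): 250 + j2 → |·| = √(250²+2²) = √62504 ≈ 250.01, ∠ = arctan(2/250) ≈ 0.46°
|G| = 1000 / 6.2715e+05 ≈ 0.0015945

0.00159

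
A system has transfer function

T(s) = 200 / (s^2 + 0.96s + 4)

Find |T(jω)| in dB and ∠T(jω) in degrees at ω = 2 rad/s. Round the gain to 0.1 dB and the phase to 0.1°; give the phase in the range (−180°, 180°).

40.4 dB, -90.0°

At s = jω = j2:
quadratic: (j2)² + 0.96·j2 + 4 = 0 + j1.92 → |·| ≈ 1.92, ∠ ≈ 90.00°
|T| = 200 / 1.92 ≈ 104.17
Gain = 20 log₁₀(104.17) ≈ 40.35 dB
∠T = 0.00° − 90.00° = -90.00°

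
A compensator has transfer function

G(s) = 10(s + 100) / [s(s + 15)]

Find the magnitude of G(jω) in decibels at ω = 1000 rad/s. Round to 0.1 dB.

At s = jω = j1000:
zero (s+100): 100 + j1000 → |·| = √(100²+1000²) = √1010000 ≈ 1005, ∠ = arctan(1000/100) ≈ 84.29°
pole (s+15): 15 + j1000 → |·| = √(15²+1000²) = √1000225 ≈ 1000.1, ∠ = arctan(1000/15) ≈ 89.14°
pole at origin: |s| = 1000, ∠ = 90.00° (in denominator)
|G| = 10 · 1005 / 1.0001e+06 ≈ 0.010049
Gain = 20 log₁₀(0.010049) ≈ -39.96 dB

-40.0 dB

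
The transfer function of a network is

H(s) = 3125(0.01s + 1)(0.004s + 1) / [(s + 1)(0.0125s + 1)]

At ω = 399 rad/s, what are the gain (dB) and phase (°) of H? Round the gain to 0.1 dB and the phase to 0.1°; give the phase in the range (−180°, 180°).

21.5 dB, -34.7°

At ω = 399 rad/s:
zero (1 + j399·0.01) = 1 + j3.99 → |·| ≈ 4.1134, ∠ ≈ 75.93°
zero (1 + j399·0.004) = 1 + j1.596 → |·| ≈ 1.8834, ∠ ≈ 57.93°
pole (1 + j399·1) = 1 + j399 → |·| ≈ 399, ∠ ≈ 89.86°
pole (1 + j399·0.0125) = 1 + j4.9875 → |·| ≈ 5.0868, ∠ ≈ 78.66°
|H| = 3125 · 4.1134 · 1.8834 / (399 · 5.0868) ≈ 11.928
Gain = 20 log₁₀(11.928) ≈ 21.53 dB
∠H = (75.93° + 57.93°) − (89.86° + 78.66°) = -34.66°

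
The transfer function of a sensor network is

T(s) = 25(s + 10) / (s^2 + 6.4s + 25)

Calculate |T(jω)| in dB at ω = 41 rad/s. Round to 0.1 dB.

At s = jω = j41:
zero (s+10): 10 + j41 → |·| = √(10²+41²) = √1781 ≈ 42.202, ∠ = arctan(41/10) ≈ 76.29°
quadratic: (j41)² + 6.4·j41 + 25 = -1656 + j262.4 → |·| ≈ 1676.7, ∠ ≈ 171.00°
|T| = 25 · 42.202 / 1676.7 ≈ 0.62924
Gain = 20 log₁₀(0.62924) ≈ -4.02 dB

-4.0 dB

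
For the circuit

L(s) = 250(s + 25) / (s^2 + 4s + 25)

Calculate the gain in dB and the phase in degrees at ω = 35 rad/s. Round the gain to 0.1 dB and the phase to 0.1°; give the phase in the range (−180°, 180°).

At s = jω = j35:
zero (s+25): 25 + j35 → |·| = √(25²+35²) = √1850 ≈ 43.012, ∠ = arctan(35/25) ≈ 54.46°
quadratic: (j35)² + 4·j35 + 25 = -1200 + j140 → |·| ≈ 1208.1, ∠ ≈ 173.35°
|L| = 250 · 43.012 / 1208.1 ≈ 8.9008
Gain = 20 log₁₀(8.9008) ≈ 18.99 dB
∠L = 54.46° − 173.35° = -118.89°

19.0 dB, -118.9°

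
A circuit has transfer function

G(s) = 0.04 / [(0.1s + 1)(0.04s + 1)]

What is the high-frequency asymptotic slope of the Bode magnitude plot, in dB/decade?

-40 dB/decade

Each pole contributes −20 dB/decade at high frequency; each zero contributes +20 dB/decade.
Net: 0 zero(s) − 2 pole(s) → -40 dB/decade.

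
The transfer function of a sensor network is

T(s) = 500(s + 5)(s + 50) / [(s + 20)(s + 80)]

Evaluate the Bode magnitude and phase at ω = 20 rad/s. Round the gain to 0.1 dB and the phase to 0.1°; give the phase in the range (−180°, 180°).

At s = jω = j20:
zero (s+5): 5 + j20 → |·| = √(5²+20²) = √425 ≈ 20.616, ∠ = arctan(20/5) ≈ 75.96°
zero (s+50): 50 + j20 → |·| = √(50²+20²) = √2900 ≈ 53.852, ∠ = arctan(20/50) ≈ 21.80°
pole (s+20): 20 + j20 → |·| = √(20²+20²) = √800 ≈ 28.284, ∠ = arctan(20/20) ≈ 45.00°
pole (s+80): 80 + j20 → |·| = √(80²+20²) = √6800 ≈ 82.462, ∠ = arctan(20/80) ≈ 14.04°
|T| = 500 · 1110.2 / 2332.4 ≈ 238
Gain = 20 log₁₀(238) ≈ 47.53 dB
∠T = 97.76° − 59.04° = 38.72°

47.5 dB, 38.7°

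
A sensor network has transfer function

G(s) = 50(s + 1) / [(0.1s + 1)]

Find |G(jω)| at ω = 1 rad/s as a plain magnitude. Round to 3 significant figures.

70.4

At ω = 1 rad/s:
zero (1 + j1·1) = 1 + j1 → |·| ≈ 1.4142, ∠ ≈ 45.00°
pole (1 + j1·0.1) = 1 + j0.1 → |·| ≈ 1.005, ∠ ≈ 5.71°
|G| = 50 · 1.4142 / (1.005) ≈ 70.358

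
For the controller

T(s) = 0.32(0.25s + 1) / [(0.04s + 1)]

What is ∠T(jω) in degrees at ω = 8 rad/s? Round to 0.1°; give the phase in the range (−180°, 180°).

45.7°

At ω = 8 rad/s:
zero (1 + j8·0.25) = 1 + j2 → |·| ≈ 2.2361, ∠ ≈ 63.43°
pole (1 + j8·0.04) = 1 + j0.32 → |·| ≈ 1.05, ∠ ≈ 17.74°
∠T = (63.43°) − (17.74°) = 45.69°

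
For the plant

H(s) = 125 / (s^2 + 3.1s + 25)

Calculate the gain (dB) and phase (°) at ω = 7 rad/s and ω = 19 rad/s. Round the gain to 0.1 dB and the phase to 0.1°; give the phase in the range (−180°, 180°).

At s = jω = j7:
quadratic: (j7)² + 3.1·j7 + 25 = -24 + j21.7 → |·| ≈ 32.356, ∠ ≈ 137.88°
|H| = 125 / 32.356 ≈ 3.8633
Gain = 20 log₁₀(3.8633) ≈ 11.74 dB
∠H = 0.00° − 137.88° = -137.88°

At s = jω = j19:
quadratic: (j19)² + 3.1·j19 + 25 = -336 + j58.9 → |·| ≈ 341.12, ∠ ≈ 170.06°
|H| = 125 / 341.12 ≈ 0.36644
Gain = 20 log₁₀(0.36644) ≈ -8.72 dB
∠H = 0.00° − 170.06° = -170.06°

ω = 7: 11.7 dB, -137.9°; ω = 19: -8.7 dB, -170.1°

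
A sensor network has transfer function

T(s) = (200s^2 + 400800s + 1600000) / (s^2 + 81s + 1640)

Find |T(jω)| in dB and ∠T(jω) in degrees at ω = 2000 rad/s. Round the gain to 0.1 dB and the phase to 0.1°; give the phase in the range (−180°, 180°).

Substitute s = j2000:
Numerator: 200(j2000)^2 + 400800(j2000) + 1600000 = -798400000 + j801600000
Denominator: (j2000)^2 + 81(j2000) + 1640 = -3998360 + j162000
|N| = √(798400000² + 801600000²) ≈ 1.1314e+09, ∠N ≈ 134.89°
|D| = √(3998360² + 162000²) ≈ 4.0016e+06, ∠D ≈ 177.68°
|T| = 1.1314e+09 / 4.0016e+06 ≈ 282.74
Gain = 20 log₁₀(282.74) ≈ 49.03 dB
∠T = 134.89° − 177.68° = -42.79°

49.0 dB, -42.8°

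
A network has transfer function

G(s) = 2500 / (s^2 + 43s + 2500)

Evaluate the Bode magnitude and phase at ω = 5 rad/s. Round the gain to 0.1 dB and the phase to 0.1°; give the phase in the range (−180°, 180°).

At s = jω = j5:
quadratic: (j5)² + 43·j5 + 2500 = 2475 + j215 → |·| ≈ 2484.3, ∠ ≈ 4.96°
|G| = 2500 / 2484.3 ≈ 1.0063
Gain = 20 log₁₀(1.0063) ≈ 0.05 dB
∠G = 0.00° − 4.96° = -4.96°

0.1 dB, -5.0°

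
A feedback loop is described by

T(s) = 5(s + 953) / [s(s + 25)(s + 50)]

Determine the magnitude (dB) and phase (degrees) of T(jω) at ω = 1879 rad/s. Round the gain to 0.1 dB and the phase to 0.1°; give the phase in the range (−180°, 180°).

-116.0 dB, 155.4°

At s = jω = j1879:
zero (s+953): 953 + j1879 → |·| = √(953²+1879²) = √4438850 ≈ 2106.9, ∠ = arctan(1879/953) ≈ 63.11°
pole (s+25): 25 + j1879 → |·| = √(25²+1879²) = √3531266 ≈ 1879.2, ∠ = arctan(1879/25) ≈ 89.24°
pole (s+50): 50 + j1879 → |·| = √(50²+1879²) = √3533141 ≈ 1879.7, ∠ = arctan(1879/50) ≈ 88.48°
pole at origin: |s| = 1879, ∠ = 90.00° (in denominator)
|T| = 5 · 2106.9 / 6.6373e+09 ≈ 1.5872e-06
Gain = 20 log₁₀(1.5872e-06) ≈ -115.99 dB
∠T = 63.11° − 267.72° = -204.61° ≡ 155.39° (principal value)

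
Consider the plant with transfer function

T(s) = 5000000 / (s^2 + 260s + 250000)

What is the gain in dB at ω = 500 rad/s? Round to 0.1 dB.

At s = jω = j500:
quadratic: (j500)² + 260·j500 + 250000 = 0 + j130000 → |·| ≈ 1.3e+05, ∠ ≈ 90.00°
|T| = 5000000 / 1.3e+05 ≈ 38.462
Gain = 20 log₁₀(38.462) ≈ 31.70 dB

31.7 dB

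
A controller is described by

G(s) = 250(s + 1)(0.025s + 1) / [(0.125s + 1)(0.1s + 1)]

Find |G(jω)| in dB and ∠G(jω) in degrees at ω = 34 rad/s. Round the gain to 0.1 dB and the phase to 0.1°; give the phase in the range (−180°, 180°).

At ω = 34 rad/s:
zero (1 + j34·1) = 1 + j34 → |·| ≈ 34.015, ∠ ≈ 88.32°
zero (1 + j34·0.025) = 1 + j0.85 → |·| ≈ 1.3124, ∠ ≈ 40.36°
pole (1 + j34·0.125) = 1 + j4.25 → |·| ≈ 4.3661, ∠ ≈ 76.76°
pole (1 + j34·0.1) = 1 + j3.4 → |·| ≈ 3.544, ∠ ≈ 73.61°
|G| = 250 · 34.015 · 1.3124 / (4.3661 · 3.544) ≈ 721.26
Gain = 20 log₁₀(721.26) ≈ 57.16 dB
∠G = (88.32° + 40.36°) − (76.76° + 73.61°) = -21.69°

57.2 dB, -21.7°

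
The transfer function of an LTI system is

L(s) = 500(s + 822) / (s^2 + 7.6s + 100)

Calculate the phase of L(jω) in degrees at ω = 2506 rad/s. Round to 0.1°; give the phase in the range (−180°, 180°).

At s = jω = j2506:
zero (s+822): 822 + j2506 → |·| = √(822²+2506²) = √6955720 ≈ 2637.4, ∠ = arctan(2506/822) ≈ 71.84°
quadratic: (j2506)² + 7.6·j2506 + 100 = -6279936 + j19045.6 → |·| ≈ 6.28e+06, ∠ ≈ 179.83°
∠L = 71.84° − 179.83° = -107.99°

-108.0°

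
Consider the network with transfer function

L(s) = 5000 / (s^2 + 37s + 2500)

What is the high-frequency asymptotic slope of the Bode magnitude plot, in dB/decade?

-40 dB/decade

Each pole contributes −20 dB/decade at high frequency; each zero contributes +20 dB/decade.
Net: 0 zero(s) − 2 pole(s) → -40 dB/decade.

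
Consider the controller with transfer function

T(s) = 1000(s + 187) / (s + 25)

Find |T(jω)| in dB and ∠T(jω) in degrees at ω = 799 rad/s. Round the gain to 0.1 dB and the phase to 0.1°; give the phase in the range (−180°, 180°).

60.2 dB, -11.4°

At s = jω = j799:
zero (s+187): 187 + j799 → |·| = √(187²+799²) = √673370 ≈ 820.59, ∠ = arctan(799/187) ≈ 76.83°
pole (s+25): 25 + j799 → |·| = √(25²+799²) = √639026 ≈ 799.39, ∠ = arctan(799/25) ≈ 88.21°
|T| = 1000 · 820.59 / 799.39 ≈ 1026.5
Gain = 20 log₁₀(1026.5) ≈ 60.23 dB
∠T = 76.83° − 88.21° = -11.38°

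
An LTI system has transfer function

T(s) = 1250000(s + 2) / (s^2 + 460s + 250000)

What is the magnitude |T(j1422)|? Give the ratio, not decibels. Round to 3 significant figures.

At s = jω = j1422:
zero (s+2): 2 + j1422 → |·| = √(2²+1422²) = √2022088 ≈ 1422, ∠ = arctan(1422/2) ≈ 89.92°
quadratic: (j1422)² + 460·j1422 + 250000 = -1772084 + j654120 → |·| ≈ 1.889e+06, ∠ ≈ 159.74°
|T| = 1250000 · 1422 / 1.889e+06 ≈ 940.97

941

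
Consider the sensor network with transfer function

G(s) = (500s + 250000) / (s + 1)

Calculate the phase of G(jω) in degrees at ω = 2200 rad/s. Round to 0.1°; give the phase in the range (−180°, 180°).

-12.8°

Substitute s = j2200:
Numerator: 500(j2200) + 250000 = 250000 + j1100000
Denominator: (j2200) + 1 = 1 + j2200
|N| = √(250000² + 1100000²) ≈ 1.1281e+06, ∠N ≈ 77.20°
|D| = √(1² + 2200²) ≈ 2200, ∠D ≈ 89.97°
∠G = 77.20° − 89.97° = -12.77°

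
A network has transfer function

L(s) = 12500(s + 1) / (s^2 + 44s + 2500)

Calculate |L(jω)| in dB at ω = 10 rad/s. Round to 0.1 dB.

34.2 dB

At s = jω = j10:
zero (s+1): 1 + j10 → |·| = √(1²+10²) = √101 ≈ 10.05, ∠ = arctan(10/1) ≈ 84.29°
quadratic: (j10)² + 44·j10 + 2500 = 2400 + j440 → |·| ≈ 2440, ∠ ≈ 10.39°
|L| = 12500 · 10.05 / 2440 ≈ 51.486
Gain = 20 log₁₀(51.486) ≈ 34.23 dB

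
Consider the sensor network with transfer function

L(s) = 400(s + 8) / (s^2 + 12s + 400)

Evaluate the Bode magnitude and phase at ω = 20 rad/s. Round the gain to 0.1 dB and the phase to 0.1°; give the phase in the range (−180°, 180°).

At s = jω = j20:
zero (s+8): 8 + j20 → |·| = √(8²+20²) = √464 ≈ 21.541, ∠ = arctan(20/8) ≈ 68.20°
quadratic: (j20)² + 12·j20 + 400 = 0 + j240 → |·| ≈ 240, ∠ ≈ 90.00°
|L| = 400 · 21.541 / 240 ≈ 35.902
Gain = 20 log₁₀(35.902) ≈ 31.10 dB
∠L = 68.20° − 90.00° = -21.80°

31.1 dB, -21.8°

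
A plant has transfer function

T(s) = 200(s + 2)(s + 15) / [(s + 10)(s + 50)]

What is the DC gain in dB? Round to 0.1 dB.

T(0) = 200·2·15 / (10·50) = 12
20 log₁₀(12) ≈ 21.58 dB

21.6 dB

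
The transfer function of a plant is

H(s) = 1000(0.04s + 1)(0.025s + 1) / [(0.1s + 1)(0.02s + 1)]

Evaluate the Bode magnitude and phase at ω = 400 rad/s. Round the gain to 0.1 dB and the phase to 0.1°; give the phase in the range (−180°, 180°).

At ω = 400 rad/s:
zero (1 + j400·0.04) = 1 + j16 → |·| ≈ 16.031, ∠ ≈ 86.42°
zero (1 + j400·0.025) = 1 + j10 → |·| ≈ 10.05, ∠ ≈ 84.29°
pole (1 + j400·0.1) = 1 + j40 → |·| ≈ 40.012, ∠ ≈ 88.57°
pole (1 + j400·0.02) = 1 + j8 → |·| ≈ 8.0623, ∠ ≈ 82.87°
|H| = 1000 · 16.031 · 10.05 / (40.012 · 8.0623) ≈ 499.43
Gain = 20 log₁₀(499.43) ≈ 53.97 dB
∠H = (86.42° + 84.29°) − (88.57° + 82.87°) = -0.73°

54.0 dB, -0.7°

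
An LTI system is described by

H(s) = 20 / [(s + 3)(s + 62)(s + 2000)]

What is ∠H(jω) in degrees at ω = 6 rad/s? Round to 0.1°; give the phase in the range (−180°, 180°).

At s = jω = j6:
pole (s+3): 3 + j6 → |·| = √(3²+6²) = √45 ≈ 6.7082, ∠ = arctan(6/3) ≈ 63.43°
pole (s+62): 62 + j6 → |·| = √(62²+6²) = √3880 ≈ 62.29, ∠ = arctan(6/62) ≈ 5.53°
pole (s+2000): 2000 + j6 → |·| = √(2000²+6²) = √4000036 ≈ 2000, ∠ = arctan(6/2000) ≈ 0.17°
∠H = 0.00° − 69.13° = -69.13°

-69.1°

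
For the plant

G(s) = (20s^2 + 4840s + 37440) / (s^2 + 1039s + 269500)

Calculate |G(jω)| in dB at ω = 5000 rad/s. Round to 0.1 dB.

Substitute s = j5000:
Numerator: 20(j5000)^2 + 4840(j5000) + 37440 = -499962560 + j24200000
Denominator: (j5000)^2 + 1039(j5000) + 269500 = -24730500 + j5195000
|N| = √(499962560² + 24200000²) ≈ 5.0055e+08, ∠N ≈ 177.23°
|D| = √(24730500² + 5195000²) ≈ 2.527e+07, ∠D ≈ 168.14°
|G| = 5.0055e+08 / 2.527e+07 ≈ 19.808
Gain = 20 log₁₀(19.808) ≈ 25.94 dB

25.9 dB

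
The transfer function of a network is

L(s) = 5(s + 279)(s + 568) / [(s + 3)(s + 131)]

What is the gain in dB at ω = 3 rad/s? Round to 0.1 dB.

63.1 dB

At s = jω = j3:
zero (s+279): 279 + j3 → |·| = √(279²+3²) = √77850 ≈ 279.02, ∠ = arctan(3/279) ≈ 0.62°
zero (s+568): 568 + j3 → |·| = √(568²+3²) = √322633 ≈ 568.01, ∠ = arctan(3/568) ≈ 0.30°
pole (s+3): 3 + j3 → |·| = √(3²+3²) = √18 ≈ 4.2426, ∠ = arctan(3/3) ≈ 45.00°
pole (s+131): 131 + j3 → |·| = √(131²+3²) = √17170 ≈ 131.03, ∠ = arctan(3/131) ≈ 1.31°
|L| = 5 · 1.5849e+05 / 555.91 ≈ 1425.5
Gain = 20 log₁₀(1425.5) ≈ 63.08 dB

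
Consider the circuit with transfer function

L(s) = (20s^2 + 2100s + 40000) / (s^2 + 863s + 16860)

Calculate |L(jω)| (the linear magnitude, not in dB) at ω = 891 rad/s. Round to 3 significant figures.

Substitute s = j891:
Numerator: 20(j891)^2 + 2100(j891) + 40000 = -15837620 + j1871100
Denominator: (j891)^2 + 863(j891) + 16860 = -777021 + j768933
|N| = √(15837620² + 1871100²) ≈ 1.5948e+07, ∠N ≈ 173.26°
|D| = √(777021² + 768933²) ≈ 1.0932e+06, ∠D ≈ 135.30°
|L| = 1.5948e+07 / 1.0932e+06 ≈ 14.588

14.6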